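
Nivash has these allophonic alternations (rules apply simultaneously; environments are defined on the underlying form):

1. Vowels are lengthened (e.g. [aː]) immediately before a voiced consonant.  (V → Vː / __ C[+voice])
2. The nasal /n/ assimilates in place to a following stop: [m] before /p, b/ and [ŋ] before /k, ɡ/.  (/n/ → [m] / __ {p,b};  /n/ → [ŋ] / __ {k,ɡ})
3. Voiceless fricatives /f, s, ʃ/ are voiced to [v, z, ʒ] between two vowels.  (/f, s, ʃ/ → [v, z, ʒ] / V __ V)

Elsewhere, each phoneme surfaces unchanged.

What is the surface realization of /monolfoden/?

/m/ — not in any rule's target class → [m].
/o/ meets the environment for rule 1 (before a voiced consonant) → [oː].
/n/ (between /o/ and /o/) is in the target of rule 2 but the environment (before a labial or velar stop) is not met → [n].
/o/ — between /n/ and /l/, before a voiced consonant — surfaces as [oː] (rule 1).
/l/ stays [l].
/f/ (between /l/ and /o/) fails the environment for rule 3, so it stays [f].
Rule 1 applies to /o/ (between /f/ and /d/: before a voiced consonant) → [oː].
/d/ (between /o/ and /e/) is unaffected → [d].
/e/ (between /d/ and /n/) occurs before a voiced consonant → [eː] by rule 1.
/n/ (word-final): rule 2 targets it, but not before a labial or velar stop → unchanged [n].

[moːnoːlfoːdeːn]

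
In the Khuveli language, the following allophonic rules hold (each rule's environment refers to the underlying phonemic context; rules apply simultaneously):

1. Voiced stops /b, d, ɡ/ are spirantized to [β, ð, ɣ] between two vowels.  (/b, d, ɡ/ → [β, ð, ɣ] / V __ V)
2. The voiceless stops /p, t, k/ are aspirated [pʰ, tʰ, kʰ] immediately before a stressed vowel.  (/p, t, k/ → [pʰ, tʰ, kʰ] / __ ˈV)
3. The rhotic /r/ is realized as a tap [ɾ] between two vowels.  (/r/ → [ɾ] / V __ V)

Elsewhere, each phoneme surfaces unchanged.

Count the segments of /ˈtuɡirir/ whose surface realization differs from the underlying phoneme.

3

Segments that undergo a rule: /t/ → [tʰ] (rule 2); /ɡ/ → [ɣ] (rule 1); /r/ → [ɾ] (rule 3).
All other segments surface unchanged.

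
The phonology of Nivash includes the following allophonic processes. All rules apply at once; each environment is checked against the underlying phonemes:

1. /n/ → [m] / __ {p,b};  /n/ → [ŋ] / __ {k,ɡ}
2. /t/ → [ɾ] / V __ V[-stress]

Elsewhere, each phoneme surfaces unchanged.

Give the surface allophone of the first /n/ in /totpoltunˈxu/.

[n]

/n/ (between /u/ and /x/) is in the target of rule 1 but the environment (before a labial or velar stop) is not met → [n].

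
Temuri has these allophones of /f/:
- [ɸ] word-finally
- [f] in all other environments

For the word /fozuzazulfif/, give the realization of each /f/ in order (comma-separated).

[f], [f], [ɸ]

Occurrence 1 (position 1): no conditioning environment matches → elsewhere allophone [f].
Occurrence 2 (position 10): no conditioning environment matches → elsewhere allophone [f].
Occurrence 3 (position 12): word-finally → [ɸ].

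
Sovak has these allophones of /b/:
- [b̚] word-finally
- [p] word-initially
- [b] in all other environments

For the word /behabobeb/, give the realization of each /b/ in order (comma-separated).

Occurrence 1 (position 1): word-initially → [p].
Occurrence 2 (position 5): no conditioning environment matches → elsewhere allophone [b].
Occurrence 3 (position 7): no conditioning environment matches → elsewhere allophone [b].
Occurrence 4 (position 9): word-finally → [b̚].

[p], [b], [b], [b̚]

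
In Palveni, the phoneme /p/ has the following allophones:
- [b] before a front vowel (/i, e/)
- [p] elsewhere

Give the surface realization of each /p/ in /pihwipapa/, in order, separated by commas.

Occurrence 1 (position 1): before a front vowel (/i, e/) → [b].
Occurrence 2 (position 6): no conditioning environment matches → elsewhere allophone [p].
Occurrence 3 (position 8): no conditioning environment matches → elsewhere allophone [p].

[b], [p], [p]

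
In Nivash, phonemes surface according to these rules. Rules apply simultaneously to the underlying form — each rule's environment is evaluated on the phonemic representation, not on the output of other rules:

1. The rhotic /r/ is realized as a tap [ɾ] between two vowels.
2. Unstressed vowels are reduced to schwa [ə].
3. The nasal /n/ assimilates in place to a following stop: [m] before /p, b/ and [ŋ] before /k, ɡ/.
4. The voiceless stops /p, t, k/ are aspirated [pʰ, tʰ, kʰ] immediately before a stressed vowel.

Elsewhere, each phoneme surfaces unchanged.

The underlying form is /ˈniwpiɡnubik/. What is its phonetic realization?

/n/ (word-initial): rule 3 targets it, but not before a labial or velar stop → unchanged [n].
/i/ (between /n/ and /w/): rule 2 targets it, but not in an unstressed syllable → unchanged [i].
/p/ (between /w/ and /i/) fails the environment for rule 4, so it stays [p].
/i/ meets the environment for rule 2 (in an unstressed syllable) → [ə].
/n/ (between /ɡ/ and /u/) fails the environment for rule 3, so it stays [n].
Rule 2 applies to /u/ (between /n/ and /b/: in an unstressed syllable) → [ə].
Rule 2 applies to /i/ (between /b/ and /k/: in an unstressed syllable) → [ə].
/k/ (word-final) is in the target of rule 4 but the environment (immediately before a stressed vowel) is not met → [k].

[ˈniwpəɡnəbək]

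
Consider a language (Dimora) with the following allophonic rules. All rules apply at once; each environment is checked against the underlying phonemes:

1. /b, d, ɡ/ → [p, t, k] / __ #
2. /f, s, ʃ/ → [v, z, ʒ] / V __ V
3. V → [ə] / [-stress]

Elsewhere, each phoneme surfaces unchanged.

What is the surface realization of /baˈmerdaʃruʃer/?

/b/ (word-initial) is in the target of rule 1 but the environment (word-finally) is not met → [b].
/a/ — between /b/ and /m/, in an unstressed syllable — surfaces as [ə] (rule 3).
/m/ — not in any rule's target class → [m].
/e/ (between /m/ and /r/) fails the environment for rule 3, so it stays [e].
/r/ (between /e/ and /d/): no rule targets it → [r].
/d/ (between /r/ and /a/) is in the target of rule 1 but the environment (word-finally) is not met → [d].
/a/ (between /d/ and /ʃ/): in an unstressed syllable, so rule 3 applies → [ə].
/ʃ/ (between /a/ and /r/) is in the target of rule 2 but the environment (between two vowels) is not met → [ʃ].
/r/ (between /ʃ/ and /u/): no rule targets it → [r].
/u/ — between /r/ and /ʃ/, in an unstressed syllable — surfaces as [ə] (rule 3).
/ʃ/ meets the environment for rule 2 (between two vowels) → [ʒ].
/e/ — between /ʃ/ and /r/, in an unstressed syllable — surfaces as [ə] (rule 3).
/r/ stays [r].

[bəˈmerdəʃrəʒər]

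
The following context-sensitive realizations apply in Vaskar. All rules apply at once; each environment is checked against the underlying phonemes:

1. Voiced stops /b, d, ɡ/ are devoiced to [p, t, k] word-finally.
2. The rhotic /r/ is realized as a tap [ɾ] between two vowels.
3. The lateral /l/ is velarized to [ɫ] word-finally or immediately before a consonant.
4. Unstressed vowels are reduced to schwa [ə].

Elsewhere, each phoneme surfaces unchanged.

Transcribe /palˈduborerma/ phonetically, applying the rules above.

[pəɫˈdubəɾərmə]

/p/ (word-initial): no rule targets it → [p].
/a/ (between /p/ and /l/) occurs in an unstressed syllable → [ə] by rule 4.
Rule 3 applies to /l/ (between /a/ and /d/: word-finally or immediately before a consonant) → [ɫ].
/d/ (between /l/ and /u/) is in the target of rule 1 but the environment (word-finally) is not met → [d].
/u/ (between /d/ and /b/) is in the target of rule 4 but the environment (in an unstressed syllable) is not met → [u].
/b/ (between /u/ and /o/) is in the target of rule 1 but the environment (word-finally) is not met → [b].
/o/ (between /b/ and /r/) occurs in an unstressed syllable → [ə] by rule 4.
/r/ — between /o/ and /e/, between two vowels — surfaces as [ɾ] (rule 2).
/e/ — between /r/ and /r/, in an unstressed syllable — surfaces as [ə] (rule 4).
/r/ — between /e/ and /m/; rule 2 does not apply here → [r].
/m/ — not in any rule's target class → [m].
/a/ (word-final): in an unstressed syllable, so rule 4 applies → [ə].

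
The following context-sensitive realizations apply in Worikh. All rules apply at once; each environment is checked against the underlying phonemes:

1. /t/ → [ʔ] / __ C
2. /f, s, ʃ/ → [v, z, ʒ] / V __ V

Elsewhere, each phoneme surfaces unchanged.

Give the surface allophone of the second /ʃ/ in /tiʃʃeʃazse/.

/ʃ/ (between /ʃ/ and /e/) is in the target of rule 2 but the environment (between two vowels) is not met → [ʃ].

[ʃ]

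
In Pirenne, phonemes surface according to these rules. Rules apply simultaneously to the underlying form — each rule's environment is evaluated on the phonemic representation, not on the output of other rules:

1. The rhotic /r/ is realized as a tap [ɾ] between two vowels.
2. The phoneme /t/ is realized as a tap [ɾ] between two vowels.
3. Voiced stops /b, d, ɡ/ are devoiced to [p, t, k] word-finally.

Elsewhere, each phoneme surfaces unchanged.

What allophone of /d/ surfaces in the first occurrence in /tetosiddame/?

[d]

/d/ (between /i/ and /d/) is in the target of rule 3 but the environment (word-finally) is not met → [d].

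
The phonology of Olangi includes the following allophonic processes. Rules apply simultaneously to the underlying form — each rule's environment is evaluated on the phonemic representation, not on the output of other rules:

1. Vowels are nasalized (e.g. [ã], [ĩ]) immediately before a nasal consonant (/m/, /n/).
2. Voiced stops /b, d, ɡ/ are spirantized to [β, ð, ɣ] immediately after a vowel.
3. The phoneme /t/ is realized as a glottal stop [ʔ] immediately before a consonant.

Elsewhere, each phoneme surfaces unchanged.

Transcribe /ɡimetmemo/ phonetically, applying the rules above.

[ɡĩmeʔmẽmo]

/ɡ/ (word-initial): rule 2 targets it, but not immediately after a vowel → unchanged [ɡ].
/i/ (between /ɡ/ and /m/) occurs before a nasal consonant → [ĩ] by rule 1.
/m/ (between /i/ and /e/): no rule targets it → [m].
/e/ (between /m/ and /t/) fails the environment for rule 1, so it stays [e].
/t/ — between /e/ and /m/, immediately before a consonant — surfaces as [ʔ] (rule 3).
/m/ (between /t/ and /e/) is unaffected → [m].
/e/ (between /m/ and /m/) occurs before a nasal consonant → [ẽ] by rule 1.
/m/ (between /e/ and /o/) is unaffected → [m].
/o/ (word-final) is in the target of rule 1 but the environment (before a nasal consonant) is not met → [o].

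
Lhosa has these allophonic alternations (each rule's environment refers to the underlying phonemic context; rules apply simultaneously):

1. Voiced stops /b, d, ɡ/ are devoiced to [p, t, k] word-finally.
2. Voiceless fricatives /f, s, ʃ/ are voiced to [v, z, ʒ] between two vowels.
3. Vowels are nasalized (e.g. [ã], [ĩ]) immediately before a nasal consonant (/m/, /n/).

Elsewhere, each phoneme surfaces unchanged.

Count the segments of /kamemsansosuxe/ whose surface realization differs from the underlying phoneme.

Segments that undergo a rule: /a/ → [ã] (rule 3); /e/ → [ẽ] (rule 3); /a/ → [ã] (rule 3); /s/ → [z] (rule 2).
All other segments surface unchanged.

4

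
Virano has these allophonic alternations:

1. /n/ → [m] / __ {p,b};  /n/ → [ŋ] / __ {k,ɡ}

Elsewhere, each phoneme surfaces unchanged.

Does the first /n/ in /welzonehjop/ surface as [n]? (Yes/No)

/n/ (between /o/ and /e/) fails the environment for rule 1, so it stays [n].
The actual realization is [n], which matches [n].

Yes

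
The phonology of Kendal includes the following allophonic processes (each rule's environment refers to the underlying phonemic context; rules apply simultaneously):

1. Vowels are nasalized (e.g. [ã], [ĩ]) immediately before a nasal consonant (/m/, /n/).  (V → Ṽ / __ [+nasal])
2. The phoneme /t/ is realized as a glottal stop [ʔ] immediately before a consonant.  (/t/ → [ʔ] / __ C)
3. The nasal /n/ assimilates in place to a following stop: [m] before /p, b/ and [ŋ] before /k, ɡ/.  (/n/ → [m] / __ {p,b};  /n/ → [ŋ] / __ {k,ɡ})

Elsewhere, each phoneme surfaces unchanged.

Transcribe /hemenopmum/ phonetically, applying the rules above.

[hẽmẽnopmũm]

/h/ (word-initial) is unaffected → [h].
/e/ (between /h/ and /m/) occurs before a nasal consonant → [ẽ] by rule 1.
/m/ (between /e/ and /e/) is unaffected → [m].
/e/ meets the environment for rule 1 (before a nasal consonant) → [ẽ].
/n/ (between /e/ and /o/) is in the target of rule 3 but the environment (before a labial or velar stop) is not met → [n].
/o/ — between /n/ and /p/; rule 1 does not apply here → [o].
/p/ (between /o/ and /m/) is unaffected → [p].
/m/ (between /p/ and /u/) is unaffected → [m].
Rule 1 applies to /u/ (between /m/ and /m/: before a nasal consonant) → [ũ].
/m/ (word-final) is unaffected → [m].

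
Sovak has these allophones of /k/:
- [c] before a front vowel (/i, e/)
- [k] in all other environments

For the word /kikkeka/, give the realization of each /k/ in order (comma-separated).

[c], [k], [c], [k]

Occurrence 1 (position 1): before a front vowel → [c].
Occurrence 2 (position 3): no conditioning environment matches → elsewhere allophone [k].
Occurrence 3 (position 4): before a front vowel → [c].
Occurrence 4 (position 6): no conditioning environment matches → elsewhere allophone [k].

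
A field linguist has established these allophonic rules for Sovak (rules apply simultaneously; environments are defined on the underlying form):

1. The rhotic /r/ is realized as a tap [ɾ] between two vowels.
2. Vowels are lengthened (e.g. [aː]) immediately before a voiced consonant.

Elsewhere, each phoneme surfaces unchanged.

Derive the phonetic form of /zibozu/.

[ziːboːzu]

/z/ — not in any rule's target class → [z].
/i/ (between /z/ and /b/): before a voiced consonant, so rule 2 applies → [iː].
/b/ — not in any rule's target class → [b].
Rule 2 applies to /o/ (between /b/ and /z/: before a voiced consonant) → [oː].
/z/ stays [z].
/u/ (word-final) fails the environment for rule 2, so it stays [u].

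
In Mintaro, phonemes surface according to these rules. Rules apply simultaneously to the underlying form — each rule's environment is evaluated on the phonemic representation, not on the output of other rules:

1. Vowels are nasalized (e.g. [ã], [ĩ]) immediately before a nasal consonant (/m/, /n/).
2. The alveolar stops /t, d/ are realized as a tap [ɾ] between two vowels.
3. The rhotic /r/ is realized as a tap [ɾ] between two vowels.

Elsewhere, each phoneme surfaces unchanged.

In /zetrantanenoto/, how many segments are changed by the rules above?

Segments that undergo a rule: /a/ → [ã] (rule 1); /a/ → [ã] (rule 1); /e/ → [ẽ] (rule 1); /t/ → [ɾ] (rule 2).
All other segments surface unchanged.

4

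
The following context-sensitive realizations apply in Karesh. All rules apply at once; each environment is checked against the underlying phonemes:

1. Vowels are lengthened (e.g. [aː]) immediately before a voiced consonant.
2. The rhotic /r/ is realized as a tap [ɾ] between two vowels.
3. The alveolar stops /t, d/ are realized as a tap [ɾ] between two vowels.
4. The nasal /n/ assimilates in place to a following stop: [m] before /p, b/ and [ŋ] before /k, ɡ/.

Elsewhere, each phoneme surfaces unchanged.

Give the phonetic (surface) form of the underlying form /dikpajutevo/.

/d/ (word-initial) fails the environment for rule 3, so it stays [d].
/i/ (between /d/ and /k/) fails the environment for rule 1, so it stays [i].
/k/ stays [k].
/p/ — not in any rule's target class → [p].
/a/ meets the environment for rule 1 (before a voiced consonant) → [aː].
/j/ stays [j].
/u/ — between /j/ and /t/; rule 1 does not apply here → [u].
/t/ (between /u/ and /e/) occurs between two vowels → [ɾ] by rule 3.
/e/ (between /t/ and /v/) occurs before a voiced consonant → [eː] by rule 1.
/v/ (between /e/ and /o/) is unaffected → [v].
/o/ (word-final) is in the target of rule 1 but the environment (before a voiced consonant) is not met → [o].

[dikpaːjuɾeːvo]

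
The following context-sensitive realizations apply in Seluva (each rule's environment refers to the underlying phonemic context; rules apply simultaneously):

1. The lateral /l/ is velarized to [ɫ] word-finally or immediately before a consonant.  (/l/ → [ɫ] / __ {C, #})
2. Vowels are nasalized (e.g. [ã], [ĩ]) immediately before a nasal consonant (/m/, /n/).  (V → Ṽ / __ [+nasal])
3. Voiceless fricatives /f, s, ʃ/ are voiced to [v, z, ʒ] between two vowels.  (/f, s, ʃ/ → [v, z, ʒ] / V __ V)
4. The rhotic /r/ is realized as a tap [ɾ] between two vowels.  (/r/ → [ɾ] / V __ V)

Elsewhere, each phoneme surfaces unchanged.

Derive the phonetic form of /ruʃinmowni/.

[ruʒĩnmowni]

/r/ (word-initial): rule 4 targets it, but not between two vowels → unchanged [r].
/u/ (between /r/ and /ʃ/): rule 2 targets it, but not before a nasal consonant → unchanged [u].
/ʃ/ (between /u/ and /i/): between two vowels, so rule 3 applies → [ʒ].
/i/ (between /ʃ/ and /n/): before a nasal consonant, so rule 2 applies → [ĩ].
/n/ stays [n].
/m/ stays [m].
/o/ (between /m/ and /w/) is in the target of rule 2 but the environment (before a nasal consonant) is not met → [o].
/w/ (between /o/ and /n/): no rule targets it → [w].
/n/ — not in any rule's target class → [n].
/i/ (word-final) is in the target of rule 2 but the environment (before a nasal consonant) is not met → [i].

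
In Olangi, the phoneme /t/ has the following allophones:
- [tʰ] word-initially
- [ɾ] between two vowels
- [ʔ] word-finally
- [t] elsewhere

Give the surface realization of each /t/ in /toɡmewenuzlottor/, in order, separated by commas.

[tʰ], [t], [t]

Occurrence 1 (position 1): word-initially → [tʰ].
Occurrence 2 (position 13): no conditioning environment matches → elsewhere allophone [t].
Occurrence 3 (position 14): no conditioning environment matches → elsewhere allophone [t].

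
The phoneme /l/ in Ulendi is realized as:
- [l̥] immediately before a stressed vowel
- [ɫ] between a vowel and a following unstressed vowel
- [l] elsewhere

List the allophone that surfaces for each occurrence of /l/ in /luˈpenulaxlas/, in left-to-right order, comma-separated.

[l], [ɫ], [l]

Occurrence 1 (position 1): no conditioning environment matches → elsewhere allophone [l].
Occurrence 2 (position 7): between a vowel and a following unstressed vowel → [ɫ].
Occurrence 3 (position 10): no conditioning environment matches → elsewhere allophone [l].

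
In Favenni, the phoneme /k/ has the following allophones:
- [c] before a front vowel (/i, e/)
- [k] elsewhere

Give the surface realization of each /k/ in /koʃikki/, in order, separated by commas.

[k], [k], [c]

Occurrence 1 (position 1): no conditioning environment matches → elsewhere allophone [k].
Occurrence 2 (position 5): no conditioning environment matches → elsewhere allophone [k].
Occurrence 3 (position 6): before a front vowel → [c].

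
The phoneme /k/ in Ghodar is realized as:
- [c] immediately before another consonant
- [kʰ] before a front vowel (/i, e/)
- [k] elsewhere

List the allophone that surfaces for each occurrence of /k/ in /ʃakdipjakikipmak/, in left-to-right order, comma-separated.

Occurrence 1 (position 3): immediately before another consonant → [c].
Occurrence 2 (position 9): before a front vowel (/i, e/) → [kʰ].
Occurrence 3 (position 11): before a front vowel (/i, e/) → [kʰ].
Occurrence 4 (position 16): no conditioning environment matches → elsewhere allophone [k].

[c], [kʰ], [kʰ], [k]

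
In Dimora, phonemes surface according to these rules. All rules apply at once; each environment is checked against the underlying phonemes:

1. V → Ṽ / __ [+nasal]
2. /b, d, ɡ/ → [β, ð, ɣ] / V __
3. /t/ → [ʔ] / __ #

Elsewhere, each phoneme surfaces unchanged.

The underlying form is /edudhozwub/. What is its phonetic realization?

[eðuðhozwuβ]

/e/ (word-initial) fails the environment for rule 1, so it stays [e].
Rule 2 applies to /d/ (between /e/ and /u/: immediately after a vowel) → [ð].
/u/ — between /d/ and /d/; rule 1 does not apply here → [u].
/d/ meets the environment for rule 2 (immediately after a vowel) → [ð].
/h/ — not in any rule's target class → [h].
/o/ (between /h/ and /z/) is in the target of rule 1 but the environment (before a nasal consonant) is not met → [o].
/z/ (between /o/ and /w/): no rule targets it → [z].
/w/ — not in any rule's target class → [w].
/u/ (between /w/ and /b/) fails the environment for rule 1, so it stays [u].
/b/ (word-final): immediately after a vowel, so rule 2 applies → [β].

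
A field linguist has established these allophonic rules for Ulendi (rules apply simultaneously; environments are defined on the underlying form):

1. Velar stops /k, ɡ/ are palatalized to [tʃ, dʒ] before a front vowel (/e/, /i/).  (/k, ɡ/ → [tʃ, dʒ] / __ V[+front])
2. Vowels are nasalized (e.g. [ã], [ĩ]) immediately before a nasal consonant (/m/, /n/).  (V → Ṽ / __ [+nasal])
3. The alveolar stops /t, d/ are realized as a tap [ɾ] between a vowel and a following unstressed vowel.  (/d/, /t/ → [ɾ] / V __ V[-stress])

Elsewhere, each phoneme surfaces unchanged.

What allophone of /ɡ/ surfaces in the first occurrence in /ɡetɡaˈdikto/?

[dʒ]

/ɡ/ (word-initial) occurs before a front vowel → [dʒ] by rule 1.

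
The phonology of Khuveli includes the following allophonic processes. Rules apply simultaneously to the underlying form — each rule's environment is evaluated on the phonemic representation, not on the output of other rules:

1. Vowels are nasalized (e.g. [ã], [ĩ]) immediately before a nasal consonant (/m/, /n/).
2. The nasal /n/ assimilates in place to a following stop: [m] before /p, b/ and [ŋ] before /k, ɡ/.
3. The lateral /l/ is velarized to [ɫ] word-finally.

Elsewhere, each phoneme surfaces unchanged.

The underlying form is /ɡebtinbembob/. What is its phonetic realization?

/ɡ/ — not in any rule's target class → [ɡ].
/e/ (between /ɡ/ and /b/): rule 1 targets it, but not before a nasal consonant → unchanged [e].
/b/ stays [b].
/t/ (between /b/ and /i/): no rule targets it → [t].
Rule 1 applies to /i/ (between /t/ and /n/: before a nasal consonant) → [ĩ].
/n/ (between /i/ and /b/): before a labial or velar stop, so rule 2 applies → [m].
/b/ (between /n/ and /e/): no rule targets it → [b].
/e/ — between /b/ and /m/, before a nasal consonant — surfaces as [ẽ] (rule 1).
/m/ stays [m].
/b/ (between /m/ and /o/) is unaffected → [b].
/o/ (between /b/ and /b/) fails the environment for rule 1, so it stays [o].
/b/ — not in any rule's target class → [b].

[ɡebtĩmbẽmbob]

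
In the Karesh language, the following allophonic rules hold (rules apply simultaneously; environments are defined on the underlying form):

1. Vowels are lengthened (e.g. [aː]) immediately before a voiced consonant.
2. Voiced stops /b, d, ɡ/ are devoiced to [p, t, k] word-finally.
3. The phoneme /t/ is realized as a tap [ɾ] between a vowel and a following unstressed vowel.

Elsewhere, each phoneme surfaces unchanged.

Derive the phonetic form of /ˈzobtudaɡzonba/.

/z/ (word-initial) is unaffected → [z].
/o/ (between /z/ and /b/): before a voiced consonant, so rule 1 applies → [oː].
/b/ (between /o/ and /t/) is in the target of rule 2 but the environment (word-finally) is not met → [b].
/t/ — between /b/ and /u/; rule 3 does not apply here → [t].
/u/ meets the environment for rule 1 (before a voiced consonant) → [uː].
/d/ (between /u/ and /a/) is in the target of rule 2 but the environment (word-finally) is not met → [d].
/a/ meets the environment for rule 1 (before a voiced consonant) → [aː].
/ɡ/ — between /a/ and /z/; rule 2 does not apply here → [ɡ].
/z/ (between /ɡ/ and /o/) is unaffected → [z].
Rule 1 applies to /o/ (between /z/ and /n/: before a voiced consonant) → [oː].
/n/ (between /o/ and /b/) is unaffected → [n].
/b/ (between /n/ and /a/): rule 2 targets it, but not word-finally → unchanged [b].
/a/ — word-final; rule 1 does not apply here → [a].

[ˈzoːbtuːdaːɡzoːnba]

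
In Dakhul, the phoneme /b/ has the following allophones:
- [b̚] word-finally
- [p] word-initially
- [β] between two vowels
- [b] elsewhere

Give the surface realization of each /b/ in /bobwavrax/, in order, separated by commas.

Occurrence 1 (position 1): word-initially → [p].
Occurrence 2 (position 3): no conditioning environment matches → elsewhere allophone [b].

[p], [b]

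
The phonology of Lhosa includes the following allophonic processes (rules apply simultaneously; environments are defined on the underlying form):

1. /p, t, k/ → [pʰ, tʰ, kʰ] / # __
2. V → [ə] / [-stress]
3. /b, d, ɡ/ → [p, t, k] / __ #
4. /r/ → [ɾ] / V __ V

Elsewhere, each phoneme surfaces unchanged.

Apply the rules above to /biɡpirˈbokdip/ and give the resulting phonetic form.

[bəɡpərˈbokdəp]

/b/ (word-initial) fails the environment for rule 3, so it stays [b].
/i/ meets the environment for rule 2 (in an unstressed syllable) → [ə].
/ɡ/ (between /i/ and /p/) fails the environment for rule 3, so it stays [ɡ].
/p/ (between /ɡ/ and /i/): rule 1 targets it, but not word-initially → unchanged [p].
/i/ meets the environment for rule 2 (in an unstressed syllable) → [ə].
/r/ — between /i/ and /b/; rule 4 does not apply here → [r].
/b/ (between /r/ and /o/) fails the environment for rule 3, so it stays [b].
/o/ — between /b/ and /k/; rule 2 does not apply here → [o].
/k/ (between /o/ and /d/) fails the environment for rule 1, so it stays [k].
/d/ — between /k/ and /i/; rule 3 does not apply here → [d].
/i/ meets the environment for rule 2 (in an unstressed syllable) → [ə].
/p/ (word-final) is in the target of rule 1 but the environment (word-initially) is not met → [p].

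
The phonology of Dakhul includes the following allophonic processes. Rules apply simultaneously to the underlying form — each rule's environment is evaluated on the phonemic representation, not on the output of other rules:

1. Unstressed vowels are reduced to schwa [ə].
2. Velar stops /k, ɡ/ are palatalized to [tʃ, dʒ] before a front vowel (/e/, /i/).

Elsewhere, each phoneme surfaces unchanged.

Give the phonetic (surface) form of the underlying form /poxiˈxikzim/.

[pəxəˈxikzəm]

/p/ (word-initial) is unaffected → [p].
Rule 1 applies to /o/ (between /p/ and /x/: in an unstressed syllable) → [ə].
/x/ — not in any rule's target class → [x].
/i/ (between /x/ and /x/) occurs in an unstressed syllable → [ə] by rule 1.
/x/ — not in any rule's target class → [x].
/i/ (between /x/ and /k/) fails the environment for rule 1, so it stays [i].
/k/ (between /i/ and /z/) is in the target of rule 2 but the environment (before a front vowel) is not met → [k].
/z/ (between /k/ and /i/): no rule targets it → [z].
Rule 1 applies to /i/ (between /z/ and /m/: in an unstressed syllable) → [ə].
/m/ (word-final): no rule targets it → [m].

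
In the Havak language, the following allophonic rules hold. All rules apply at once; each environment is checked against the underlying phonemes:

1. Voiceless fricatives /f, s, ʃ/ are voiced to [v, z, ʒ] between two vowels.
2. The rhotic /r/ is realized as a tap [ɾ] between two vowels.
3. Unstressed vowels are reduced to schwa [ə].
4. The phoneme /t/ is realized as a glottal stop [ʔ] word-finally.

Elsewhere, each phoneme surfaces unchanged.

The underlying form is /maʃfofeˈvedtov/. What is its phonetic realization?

[məʃfəvəˈvedtəv]

/a/ — between /m/ and /ʃ/, in an unstressed syllable — surfaces as [ə] (rule 3).
/ʃ/ (between /a/ and /f/) fails the environment for rule 1, so it stays [ʃ].
/f/ (between /ʃ/ and /o/) fails the environment for rule 1, so it stays [f].
/o/ — between /f/ and /f/, in an unstressed syllable — surfaces as [ə] (rule 3).
/f/ (between /o/ and /e/) occurs between two vowels → [v] by rule 1.
Rule 3 applies to /e/ (between /f/ and /v/: in an unstressed syllable) → [ə].
/e/ — between /v/ and /d/; rule 3 does not apply here → [e].
/t/ (between /d/ and /o/) is in the target of rule 4 but the environment (word-finally) is not met → [t].
/o/ (between /t/ and /v/): in an unstressed syllable, so rule 3 applies → [ə].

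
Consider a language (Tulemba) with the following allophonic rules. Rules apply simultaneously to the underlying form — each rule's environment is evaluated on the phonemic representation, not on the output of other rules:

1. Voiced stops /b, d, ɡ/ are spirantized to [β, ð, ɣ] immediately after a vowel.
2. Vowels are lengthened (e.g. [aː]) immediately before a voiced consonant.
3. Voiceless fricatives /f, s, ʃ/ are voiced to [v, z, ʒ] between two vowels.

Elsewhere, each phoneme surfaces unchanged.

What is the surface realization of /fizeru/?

[fiːzeːru]

/f/ (word-initial) is in the target of rule 3 but the environment (between two vowels) is not met → [f].
/i/ — between /f/ and /z/, before a voiced consonant — surfaces as [iː] (rule 2).
/z/ stays [z].
/e/ meets the environment for rule 2 (before a voiced consonant) → [eː].
/r/ (between /e/ and /u/): no rule targets it → [r].
/u/ (word-final): rule 2 targets it, but not before a voiced consonant → unchanged [u].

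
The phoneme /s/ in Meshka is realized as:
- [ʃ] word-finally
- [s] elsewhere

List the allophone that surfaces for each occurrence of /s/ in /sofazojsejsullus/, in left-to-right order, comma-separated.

Occurrence 1 (position 1): no conditioning environment matches → elsewhere allophone [s].
Occurrence 2 (position 8): no conditioning environment matches → elsewhere allophone [s].
Occurrence 3 (position 11): no conditioning environment matches → elsewhere allophone [s].
Occurrence 4 (position 16): word-finally → [ʃ].

[s], [s], [s], [ʃ]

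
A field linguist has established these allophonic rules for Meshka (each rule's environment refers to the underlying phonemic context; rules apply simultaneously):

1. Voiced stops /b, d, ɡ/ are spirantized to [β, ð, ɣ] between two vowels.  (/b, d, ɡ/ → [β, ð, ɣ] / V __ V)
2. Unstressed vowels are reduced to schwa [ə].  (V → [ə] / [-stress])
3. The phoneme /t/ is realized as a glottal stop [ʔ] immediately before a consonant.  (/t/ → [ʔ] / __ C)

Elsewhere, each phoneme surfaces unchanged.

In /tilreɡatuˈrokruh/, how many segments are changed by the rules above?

Segments that undergo a rule: /i/ → [ə] (rule 2); /e/ → [ə] (rule 2); /ɡ/ → [ɣ] (rule 1); /a/ → [ə] (rule 2); /u/ → [ə] (rule 2); /u/ → [ə] (rule 2).
All other segments surface unchanged.

6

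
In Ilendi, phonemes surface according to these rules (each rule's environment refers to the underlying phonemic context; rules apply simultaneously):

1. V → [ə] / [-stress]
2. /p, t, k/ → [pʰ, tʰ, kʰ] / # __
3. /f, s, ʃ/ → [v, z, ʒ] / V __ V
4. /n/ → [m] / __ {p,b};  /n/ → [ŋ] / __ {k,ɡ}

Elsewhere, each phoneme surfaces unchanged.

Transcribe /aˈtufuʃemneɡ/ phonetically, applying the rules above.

/a/ (word-initial) occurs in an unstressed syllable → [ə] by rule 1.
/t/ (between /a/ and /u/) is in the target of rule 2 but the environment (word-initially) is not met → [t].
/u/ — between /t/ and /f/; rule 1 does not apply here → [u].
/f/ meets the environment for rule 3 (between two vowels) → [v].
Rule 1 applies to /u/ (between /f/ and /ʃ/: in an unstressed syllable) → [ə].
Rule 3 applies to /ʃ/ (between /u/ and /e/: between two vowels) → [ʒ].
/e/ meets the environment for rule 1 (in an unstressed syllable) → [ə].
/m/ — not in any rule's target class → [m].
/n/ (between /m/ and /e/) is in the target of rule 4 but the environment (before a labial or velar stop) is not met → [n].
Rule 1 applies to /e/ (between /n/ and /ɡ/: in an unstressed syllable) → [ə].
/ɡ/ stays [ɡ].

[əˈtuvəʒəmnəɡ]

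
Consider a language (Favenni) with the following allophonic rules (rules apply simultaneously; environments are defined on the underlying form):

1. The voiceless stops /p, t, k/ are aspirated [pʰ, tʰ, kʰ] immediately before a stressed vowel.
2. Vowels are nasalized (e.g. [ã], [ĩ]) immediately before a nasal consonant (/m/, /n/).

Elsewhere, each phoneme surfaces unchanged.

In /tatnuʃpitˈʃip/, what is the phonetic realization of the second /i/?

[i]

/i/ (between /ʃ/ and /p/) fails the environment for rule 2, so it stays [i].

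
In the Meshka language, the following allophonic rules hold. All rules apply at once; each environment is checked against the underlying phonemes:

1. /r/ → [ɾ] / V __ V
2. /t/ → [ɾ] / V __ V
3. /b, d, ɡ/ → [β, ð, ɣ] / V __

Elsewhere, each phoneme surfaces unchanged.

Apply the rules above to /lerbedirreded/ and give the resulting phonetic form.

[lerbeðirreðeð]

/l/ (word-initial) is unaffected → [l].
/e/ (between /l/ and /r/): no rule targets it → [e].
/r/ — between /e/ and /b/; rule 1 does not apply here → [r].
/b/ (between /r/ and /e/) fails the environment for rule 3, so it stays [b].
/e/ — not in any rule's target class → [e].
/d/ meets the environment for rule 3 (immediately after a vowel) → [ð].
/i/ — not in any rule's target class → [i].
/r/ (between /i/ and /r/): rule 1 targets it, but not between two vowels → unchanged [r].
/r/ (between /r/ and /e/) fails the environment for rule 1, so it stays [r].
/e/ (between /r/ and /d/) is unaffected → [e].
/d/ (between /e/ and /e/) occurs immediately after a vowel → [ð] by rule 3.
/e/ stays [e].
/d/ (word-final): immediately after a vowel, so rule 3 applies → [ð].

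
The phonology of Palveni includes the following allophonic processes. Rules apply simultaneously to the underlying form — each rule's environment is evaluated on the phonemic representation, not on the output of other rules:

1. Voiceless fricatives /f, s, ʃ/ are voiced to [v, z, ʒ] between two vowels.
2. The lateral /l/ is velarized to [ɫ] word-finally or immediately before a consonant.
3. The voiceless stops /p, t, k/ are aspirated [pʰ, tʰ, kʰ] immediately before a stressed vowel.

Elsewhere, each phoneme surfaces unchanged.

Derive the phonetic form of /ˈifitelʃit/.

[ˈiviteɫʃit]

/i/ (word-initial) is unaffected → [i].
/f/ (between /i/ and /i/): between two vowels, so rule 1 applies → [v].
/i/ — not in any rule's target class → [i].
/t/ (between /i/ and /e/) fails the environment for rule 3, so it stays [t].
/e/ (between /t/ and /l/) is unaffected → [e].
/l/ (between /e/ and /ʃ/): word-finally or immediately before a consonant, so rule 2 applies → [ɫ].
/ʃ/ (between /l/ and /i/) is in the target of rule 1 but the environment (between two vowels) is not met → [ʃ].
/i/ stays [i].
/t/ (word-final) is in the target of rule 3 but the environment (immediately before a stressed vowel) is not met → [t].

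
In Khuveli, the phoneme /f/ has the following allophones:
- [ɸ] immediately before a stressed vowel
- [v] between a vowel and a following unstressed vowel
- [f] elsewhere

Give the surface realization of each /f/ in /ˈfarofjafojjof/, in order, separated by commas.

[ɸ], [f], [v], [f]

Occurrence 1 (position 1): immediately before a stressed vowel → [ɸ].
Occurrence 2 (position 5): no conditioning environment matches → elsewhere allophone [f].
Occurrence 3 (position 8): between a vowel and a following unstressed vowel → [v].
Occurrence 4 (position 13): no conditioning environment matches → elsewhere allophone [f].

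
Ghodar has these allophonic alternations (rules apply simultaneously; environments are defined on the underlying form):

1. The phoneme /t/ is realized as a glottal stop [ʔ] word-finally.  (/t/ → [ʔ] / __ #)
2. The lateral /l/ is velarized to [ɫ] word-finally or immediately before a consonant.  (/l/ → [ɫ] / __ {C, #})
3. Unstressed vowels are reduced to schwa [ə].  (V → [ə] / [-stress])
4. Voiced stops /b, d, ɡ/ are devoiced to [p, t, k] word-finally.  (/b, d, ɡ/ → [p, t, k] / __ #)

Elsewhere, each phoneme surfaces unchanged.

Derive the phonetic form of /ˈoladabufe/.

/o/ (word-initial) fails the environment for rule 3, so it stays [o].
/l/ (between /o/ and /a/) fails the environment for rule 2, so it stays [l].
/a/ meets the environment for rule 3 (in an unstressed syllable) → [ə].
/d/ (between /a/ and /a/) fails the environment for rule 4, so it stays [d].
/a/ (between /d/ and /b/): in an unstressed syllable, so rule 3 applies → [ə].
/b/ — between /a/ and /u/; rule 4 does not apply here → [b].
/u/ (between /b/ and /f/) occurs in an unstressed syllable → [ə] by rule 3.
/f/ (between /u/ and /e/) is unaffected → [f].
/e/ meets the environment for rule 3 (in an unstressed syllable) → [ə].

[ˈolədəbəfə]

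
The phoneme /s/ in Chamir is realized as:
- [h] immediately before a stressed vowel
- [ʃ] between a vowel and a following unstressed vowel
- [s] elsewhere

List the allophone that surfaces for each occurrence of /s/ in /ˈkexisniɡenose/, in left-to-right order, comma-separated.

[s], [ʃ]

Occurrence 1 (position 5): no conditioning environment matches → elsewhere allophone [s].
Occurrence 2 (position 12): between a vowel and a following unstressed vowel → [ʃ].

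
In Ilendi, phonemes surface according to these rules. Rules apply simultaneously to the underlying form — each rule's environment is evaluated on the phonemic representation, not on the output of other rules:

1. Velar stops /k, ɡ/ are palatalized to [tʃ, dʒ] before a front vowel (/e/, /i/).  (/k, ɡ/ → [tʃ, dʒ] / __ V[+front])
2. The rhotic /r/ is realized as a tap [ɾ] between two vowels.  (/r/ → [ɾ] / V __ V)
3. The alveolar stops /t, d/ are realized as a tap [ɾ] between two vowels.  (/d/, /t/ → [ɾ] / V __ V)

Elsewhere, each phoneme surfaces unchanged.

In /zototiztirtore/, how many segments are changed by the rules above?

Segments that undergo a rule: /t/ → [ɾ] (rule 3); /t/ → [ɾ] (rule 3); /r/ → [ɾ] (rule 2).
All other segments surface unchanged.

3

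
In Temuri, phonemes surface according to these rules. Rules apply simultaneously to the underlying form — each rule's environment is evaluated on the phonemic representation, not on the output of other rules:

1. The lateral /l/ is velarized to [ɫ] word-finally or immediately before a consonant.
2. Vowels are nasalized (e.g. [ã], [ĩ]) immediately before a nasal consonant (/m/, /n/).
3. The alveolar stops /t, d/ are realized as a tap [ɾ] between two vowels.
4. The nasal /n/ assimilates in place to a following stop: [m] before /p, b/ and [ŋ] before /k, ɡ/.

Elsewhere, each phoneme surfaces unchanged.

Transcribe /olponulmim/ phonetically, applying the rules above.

[oɫpõnuɫmĩm]

/o/ — word-initial; rule 2 does not apply here → [o].
Rule 1 applies to /l/ (between /o/ and /p/: word-finally or immediately before a consonant) → [ɫ].
/p/ stays [p].
Rule 2 applies to /o/ (between /p/ and /n/: before a nasal consonant) → [õ].
/n/ (between /o/ and /u/) is in the target of rule 4 but the environment (before a labial or velar stop) is not met → [n].
/u/ (between /n/ and /l/): rule 2 targets it, but not before a nasal consonant → unchanged [u].
/l/ (between /u/ and /m/): word-finally or immediately before a consonant, so rule 1 applies → [ɫ].
/m/ (between /l/ and /i/): no rule targets it → [m].
Rule 2 applies to /i/ (between /m/ and /m/: before a nasal consonant) → [ĩ].
/m/ (word-final): no rule targets it → [m].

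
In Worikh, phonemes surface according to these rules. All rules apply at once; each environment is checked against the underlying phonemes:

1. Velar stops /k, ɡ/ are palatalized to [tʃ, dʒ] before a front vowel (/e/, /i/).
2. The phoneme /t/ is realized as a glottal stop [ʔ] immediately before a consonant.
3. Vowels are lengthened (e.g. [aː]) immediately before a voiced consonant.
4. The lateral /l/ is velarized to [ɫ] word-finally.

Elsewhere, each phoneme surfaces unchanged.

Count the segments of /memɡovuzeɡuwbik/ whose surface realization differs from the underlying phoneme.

Segments that undergo a rule: /e/ → [eː] (rule 3); /o/ → [oː] (rule 3); /u/ → [uː] (rule 3); /e/ → [eː] (rule 3); /u/ → [uː] (rule 3).
All other segments surface unchanged.

5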